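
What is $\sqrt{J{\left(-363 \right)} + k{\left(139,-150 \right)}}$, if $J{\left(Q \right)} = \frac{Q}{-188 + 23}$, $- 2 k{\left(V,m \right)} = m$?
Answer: $\frac{\sqrt{1930}}{5} \approx 8.7863$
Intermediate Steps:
$k{\left(V,m \right)} = - \frac{m}{2}$
$J{\left(Q \right)} = - \frac{Q}{165}$ ($J{\left(Q \right)} = \frac{Q}{-165} = Q \left(- \frac{1}{165}\right) = - \frac{Q}{165}$)
$\sqrt{J{\left(-363 \right)} + k{\left(139,-150 \right)}} = \sqrt{\left(- \frac{1}{165}\right) \left(-363\right) - -75} = \sqrt{\frac{11}{5} + 75} = \sqrt{\frac{386}{5}} = \frac{\sqrt{1930}}{5}$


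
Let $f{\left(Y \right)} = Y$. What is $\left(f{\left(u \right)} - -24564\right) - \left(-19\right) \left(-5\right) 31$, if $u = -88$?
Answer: $21531$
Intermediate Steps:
$\left(f{\left(u \right)} - -24564\right) - \left(-19\right) \left(-5\right) 31 = \left(-88 - -24564\right) - \left(-19\right) \left(-5\right) 31 = \left(-88 + 24564\right) - 95 \cdot 31 = 24476 - 2945 = 21531$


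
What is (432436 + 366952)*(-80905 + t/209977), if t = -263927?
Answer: -13580365556295456/209977 ≈ -6.4676e+10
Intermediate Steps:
(432436 + 366952)*(-80905 + t/209977) = (432436 + 366952)*(-80905 - 263927/209977) = 799388*(-80905 - 263927*1/209977) = 799388*(-80905 - 263927/209977) = 799388*(-16988453112/209977) = -13580365556295456/209977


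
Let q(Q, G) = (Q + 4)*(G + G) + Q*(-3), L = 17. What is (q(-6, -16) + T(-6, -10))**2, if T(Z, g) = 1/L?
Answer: 1946025/289 ≈ 6733.6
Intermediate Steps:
q(Q, G) = -3*Q + 2*G*(4 + Q) (q(Q, G) = (4 + Q)*(2*G) - 3*Q = 2*G*(4 + Q) - 3*Q = -3*Q + 2*G*(4 + Q))
T(Z, g) = 1/17
(q(-6, -16) + T(-6, -10))**2 = ((-3*(-6) + 8*(-16) + 2*(-16)*(-6)) + 1/17)**2 = ((18 - 128 + 192) + 1/17)**2 = (82 + 1/17)**2 = (1395/17)**2 = 1946025/289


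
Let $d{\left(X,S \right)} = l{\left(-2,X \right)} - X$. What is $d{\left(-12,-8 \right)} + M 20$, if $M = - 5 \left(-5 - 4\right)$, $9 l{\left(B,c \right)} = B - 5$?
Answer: $\frac{8201}{9} \approx 911.22$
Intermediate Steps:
$l{\left(B,c \right)} = - \frac{5}{9} + \frac{B}{9}$ ($l{\left(B,c \right)} = \frac{B - 5}{9} = \frac{-5 + B}{9} = - \frac{5}{9} + \frac{B}{9}$)
$d{\left(X,S \right)} = - \frac{7}{9} - X$ ($d{\left(X,S \right)} = \left(- \frac{5}{9} + \frac{1}{9} \left(-2\right)\right) - X = \left(- \frac{5}{9} - \frac{2}{9}\right) - X = - \frac{7}{9} - X$)
$M = 45$ ($M = \left(-5\right) \left(-9\right) = 45$)
$d{\left(-12,-8 \right)} + M 20 = \left(- \frac{7}{9} - -12\right) + 45 \cdot 20 = \left(- \frac{7}{9} + 12\right) + 900 = \frac{101}{9} + 900 = \frac{8201}{9}$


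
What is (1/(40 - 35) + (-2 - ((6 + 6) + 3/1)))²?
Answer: 7056/25 ≈ 282.24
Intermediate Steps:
(1/(40 - 35) + (-2 - ((6 + 6) + 3/1)))² = (1/5 + (-2 - (12 + 3*1)))² = (⅕ + (-2 - (12 + 3)))² = (⅕ + (-2 - 1*15))² = (⅕ + (-2 - 15))² = (⅕ - 17)² = (-84/5)² = 7056/25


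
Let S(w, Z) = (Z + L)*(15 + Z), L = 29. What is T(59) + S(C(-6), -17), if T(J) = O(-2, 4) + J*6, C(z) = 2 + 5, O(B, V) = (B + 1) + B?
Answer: 327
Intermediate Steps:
O(B, V) = 1 + 2*B (O(B, V) = (1 + B) + B = 1 + 2*B)
C(z) = 7
S(w, Z) = (15 + Z)*(29 + Z) (S(w, Z) = (Z + 29)*(15 + Z) = (29 + Z)*(15 + Z) = (15 + Z)*(29 + Z))
T(J) = -3 + 6*J (T(J) = (1 + 2*(-2)) + J*6 = (1 - 4) + 6*J = -3 + 6*J)
T(59) + S(C(-6), -17) = (-3 + 6*59) + (435 + (-17)² + 44*(-17)) = (-3 + 354) + (435 + 289 - 748) = 351 - 24 = 327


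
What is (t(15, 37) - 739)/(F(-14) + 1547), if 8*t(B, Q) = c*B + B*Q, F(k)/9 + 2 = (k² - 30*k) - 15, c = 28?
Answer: -4937/55504 ≈ -0.088948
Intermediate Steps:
F(k) = -153 - 270*k + 9*k² (F(k) = -18 + 9*((k² - 30*k) - 15) = -18 + 9*(-15 + k² - 30*k) = -18 + (-135 - 270*k + 9*k²) = -153 - 270*k + 9*k²)
t(B, Q) = 7*B/2 + B*Q/8 (t(B, Q) = (28*B + B*Q)/8 = 7*B/2 + B*Q/8)
(t(15, 37) - 739)/(F(-14) + 1547) = ((⅛)*15*(28 + 37) - 739)/((-153 - 270*(-14) + 9*(-14)²) + 1547) = ((⅛)*15*65 - 739)/((-153 + 3780 + 9*196) + 1547) = (975/8 - 739)/((-153 + 3780 + 1764) + 1547) = -4937/8/(5391 + 1547) = -4937/8/6938 = (1/6938)*(-4937/8) = -4937/55504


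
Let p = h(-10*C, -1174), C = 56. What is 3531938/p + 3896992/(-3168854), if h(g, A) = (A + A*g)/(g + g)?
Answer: -241111862028656/39992521907 ≈ -6028.9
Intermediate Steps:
h(g, A) = (A + A*g)/(2*g) (h(g, A) = (A + A*g)/((2*g)) = (A + A*g)*(1/(2*g)) = (A + A*g)/(2*g))
p = -328133/560 (p = (1/2)*(-1174)*(1 - 10*56)/(-10*56) = (1/2)*(-1174)*(1 - 560)/(-560) = (1/2)*(-1174)*(-1/560)*(-559) = -328133/560 ≈ -585.95)
3531938/p + 3896992/(-3168854) = 3531938/(-328133/560) + 3896992/(-3168854) = 3531938*(-560/328133) + 3896992*(-1/3168854) = -1977885280/328133 - 1948496/1584427 = -241111862028656/39992521907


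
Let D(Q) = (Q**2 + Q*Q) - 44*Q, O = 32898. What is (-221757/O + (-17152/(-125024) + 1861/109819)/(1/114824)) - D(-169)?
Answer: -220510582775213427/4705103026678 ≈ -46866.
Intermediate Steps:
D(Q) = -44*Q + 2*Q**2 (D(Q) = (Q**2 + Q**2) - 44*Q = 2*Q**2 - 44*Q = -44*Q + 2*Q**2)
(-221757/O + (-17152/(-125024) + 1861/109819)/(1/114824)) - D(-169) = (-221757/32898 + (-17152/(-125024) + 1861/109819)/(1/114824)) - 2*(-169)*(-22 - 169) = (-221757*1/32898 + (-17152*(-1/125024) + 1861*(1/109819))/(1/114824)) - 2*(-169)*(-191) = (-73919/10966 + (536/3907 + 1861/109819)*114824) - 1*64558 = (-73919/10966 + (66133911/429062833)*114824) - 64558 = (-73919/10966 + 7593760196664/429062833) - 64558 = 83241458421064897/4705103026678 - 64558 = -220510582775213427/4705103026678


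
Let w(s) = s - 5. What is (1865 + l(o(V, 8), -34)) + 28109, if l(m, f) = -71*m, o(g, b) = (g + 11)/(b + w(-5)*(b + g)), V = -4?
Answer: 959665/32 ≈ 29990.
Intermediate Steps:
w(s) = -5 + s
o(g, b) = (11 + g)/(-10*g - 9*b) (o(g, b) = (g + 11)/(b + (-5 - 5)*(b + g)) = (11 + g)/(b - 10*(b + g)) = (11 + g)/(b + (-10*b - 10*g)) = (11 + g)/(-10*g - 9*b))
(1865 + l(o(V, 8), -34)) + 28109 = (1865 - 71*(-11 - 1*(-4))/(9*8 + 10*(-4))) + 28109 = (1865 - 71*(-11 + 4)/(72 - 40)) + 28109 = (1865 - 71*(-7)/32) + 28109 = (1865 - 71*(-7/32)) + 28109 = (1865 + 497/32) + 28109 = 60177/32 + 28109 = 959665/32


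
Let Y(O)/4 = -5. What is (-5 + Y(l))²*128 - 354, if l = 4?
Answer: 79646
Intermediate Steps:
Y(O) = -20 (Y(O) = 4*(-5) = -20)
(-5 + Y(l))²*128 - 354 = (-5 - 20)²*128 - 354 = (-25)²*128 - 354 = 625*128 - 354 = 80000 - 354 = 79646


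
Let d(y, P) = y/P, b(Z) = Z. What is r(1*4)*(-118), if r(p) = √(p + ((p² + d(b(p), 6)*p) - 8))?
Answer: -236*√33/3 ≈ -451.91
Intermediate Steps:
r(p) = √(-8 + p + 7*p²/6) (r(p) = √(p + ((p² + (p/6)*p) - 8)) = √(p + ((p² + p²/6) - 8)) = √(p + (7*p²/6 - 8)) = √(p + (-8 + 7*p²/6)) = √(-8 + p + 7*p²/6))
r(1*4)*(-118) = (√(-288 + 36*(1*4) + 42*(1*4)²)/6)*(-118) = (√(-288 + 36*4 + 42*4²)/6)*(-118) = (√(-288 + 144 + 42*16)/6)*(-118) = (√(-288 + 144 + 672)/6)*(-118) = (√528/6)*(-118) = ((4*√33)/6)*(-118) = (2*√33/3)*(-118) = -236*√33/3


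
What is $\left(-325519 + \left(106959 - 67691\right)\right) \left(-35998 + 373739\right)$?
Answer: $-96678698991$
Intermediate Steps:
$\left(-325519 + \left(106959 - 67691\right)\right) \left(-35998 + 373739\right) = \left(-325519 + \left(106959 - 67691\right)\right) 337741 = \left(-325519 + 39268\right) 337741 = \left(-286251\right) 337741 = -96678698991$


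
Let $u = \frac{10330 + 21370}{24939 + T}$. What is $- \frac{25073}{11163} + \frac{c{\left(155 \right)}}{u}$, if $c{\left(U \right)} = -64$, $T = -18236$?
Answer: $- \frac{1395912949}{88466775} \approx -15.779$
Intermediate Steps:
$u = \frac{31700}{6703}$ ($u = \frac{10330 + 21370}{24939 - 18236} = \frac{31700}{6703} \approx 4.7292$)
$- \frac{25073}{11163} + \frac{c{\left(155 \right)}}{u} = - \frac{25073}{11163} - \frac{64}{\frac{31700}{6703}} = \left(-25073\right) \frac{1}{11163} - \frac{107248}{7925} = - \frac{25073}{11163} - \frac{107248}{7925} = - \frac{1395912949}{88466775}$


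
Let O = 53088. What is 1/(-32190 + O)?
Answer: 1/20898 ≈ 4.7851e-5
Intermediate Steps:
1/(-32190 + O) = 1/(-32190 + 53088) = 1/20898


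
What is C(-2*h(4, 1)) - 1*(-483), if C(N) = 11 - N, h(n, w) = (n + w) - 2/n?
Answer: 503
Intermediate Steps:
h(n, w) = n + w - 2/n
C(-2*h(4, 1)) - 1*(-483) = (11 - (-2)*(4 + 1 - 2/4)) - 1*(-483) = (11 - (-2)*(4 + 1 - 2*¼)) + 483 = (11 - (-2)*(4 + 1 - ½)) + 483 = (11 - (-2)*9/2) + 483 = (11 - 1*(-9)) + 483 = (11 + 9) + 483 = 20 + 483 = 503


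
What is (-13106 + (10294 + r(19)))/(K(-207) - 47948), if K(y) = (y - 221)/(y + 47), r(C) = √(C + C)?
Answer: 112480/1917813 - 40*√38/1917813 ≈ 0.058522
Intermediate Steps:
r(C) = √2*√C (r(C) = √(2*C) = √2*√C)
K(y) = (-221 + y)/(47 + y)
(-13106 + (10294 + r(19)))/(K(-207) - 47948) = (-13106 + (10294 + √2*√19))/((-221 - 207)/(47 - 207) - 47948) = (-13106 + (10294 + √38))/(-428/(-160) - 47948) = (-2812 + √38)/(-1/160*(-428) - 47948) = (-2812 + √38)/(107/40 - 47948) = (-2812 + √38)/(-1917813/40) = (-2812 + √38)*(-40/1917813) = 112480/1917813 - 40*√38/1917813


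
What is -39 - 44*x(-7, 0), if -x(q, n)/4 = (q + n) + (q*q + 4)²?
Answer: 493113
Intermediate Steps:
x(q, n) = -4*n - 4*q - 4*(4 + q²)² (x(q, n) = -4*((q + n) + (q*q + 4)²) = -4*((n + q) + (q² + 4)²) = -4*((n + q) + (4 + q²)²) = -4*(n + q + (4 + q²)²) = -4*n - 4*q - 4*(4 + q²)²)
-39 - 44*x(-7, 0) = -39 - 44*(-4*0 - 4*(-7) - 4*(4 + (-7)²)²) = -39 - 44*(0 + 28 - 4*(4 + 49)²) = -39 - 44*(0 + 28 - 4*53²) = -39 - 44*(0 + 28 - 4*2809) = -39 - 44*(0 + 28 - 11236) = -39 - 44*(-11208) = -39 + 493152 = 493113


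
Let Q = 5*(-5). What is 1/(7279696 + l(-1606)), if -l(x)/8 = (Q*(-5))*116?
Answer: 1/7163696 ≈ 1.3959e-7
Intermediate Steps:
Q = -25
l(x) = -116000 (l(x) = -8*(-25*(-5))*116 = -1000*116 = -8*14500 = -116000)
1/(7279696 + l(-1606)) = 1/(7279696 - 116000) = 1/7163696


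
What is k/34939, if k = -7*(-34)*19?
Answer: 4522/34939 ≈ 0.12943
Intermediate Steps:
k = 4522 (k = 238*19 = 4522)
k/34939 = 4522/34939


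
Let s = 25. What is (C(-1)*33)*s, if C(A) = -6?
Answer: -4950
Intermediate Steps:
(C(-1)*33)*s = -6*33*25 = -198*25 = -4950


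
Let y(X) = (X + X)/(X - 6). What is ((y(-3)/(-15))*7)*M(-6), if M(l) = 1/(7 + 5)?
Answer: -7/270 ≈ -0.025926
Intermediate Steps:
M(l) = 1/12
y(X) = 2*X/(-6 + X) (y(X) = (2*X)/(-6 + X) = 2*X/(-6 + X))
((y(-3)/(-15))*7)*M(-6) = (((2*(-3)/(-6 - 3))/(-15))*7)*(1/12) = (((2*(-3)/(-9))*(-1/15))*7)*(1/12) = (((2*(-3)*(-⅑))*(-1/15))*7)*(1/12) = (((⅔)*(-1/15))*7)*(1/12) = -2/45*7*(1/12) = -14/45*1/12 = -7/270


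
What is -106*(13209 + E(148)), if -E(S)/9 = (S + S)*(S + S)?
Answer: 82185510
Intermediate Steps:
E(S) = -36*S**2 (E(S) = -9*(S + S)*(S + S) = -9*2*S*2*S = -36*S**2)
-106*(13209 + E(148)) = -106*(13209 - 36*148**2) = -106*(13209 - 36*21904) = -106*(13209 - 788544) = -106*(-775335) = 82185510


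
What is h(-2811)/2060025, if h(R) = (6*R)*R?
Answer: 15803442/686675 ≈ 23.014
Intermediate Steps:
h(R) = 6*R²
h(-2811)/2060025 = (6*(-2811)²)/2060025 = (6*7901721)*(1/2060025) = 47410326*(1/2060025) = 15803442/686675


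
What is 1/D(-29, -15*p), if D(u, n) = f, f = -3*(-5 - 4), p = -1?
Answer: 1/27 ≈ 0.037037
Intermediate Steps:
f = 27 (f = -3*(-9) = 27)
D(u, n) = 27
1/D(-29, -15*p) = 1/27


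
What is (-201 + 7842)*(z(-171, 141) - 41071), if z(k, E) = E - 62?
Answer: -313219872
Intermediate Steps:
z(k, E) = -62 + E
(-201 + 7842)*(z(-171, 141) - 41071) = (-201 + 7842)*((-62 + 141) - 41071) = 7641*(79 - 41071) = 7641*(-40992) = -313219872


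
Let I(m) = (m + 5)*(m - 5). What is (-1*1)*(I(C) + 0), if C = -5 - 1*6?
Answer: -96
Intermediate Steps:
C = -11 (C = -5 - 6 = -11)
I(m) = (-5 + m)*(5 + m) (I(m) = (5 + m)*(-5 + m) = (-5 + m)*(5 + m))
(-1*1)*(I(C) + 0) = (-1*1)*((-25 + (-11)**2) + 0) = -((-25 + 121) + 0) = -(96 + 0) = -1*96 = -96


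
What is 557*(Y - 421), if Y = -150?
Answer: -318047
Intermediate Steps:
557*(Y - 421) = 557*(-150 - 421) = 557*(-571) = -318047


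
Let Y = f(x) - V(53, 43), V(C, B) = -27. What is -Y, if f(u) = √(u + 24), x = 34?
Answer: -27 - √58 ≈ -34.616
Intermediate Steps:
f(u) = √(24 + u)
Y = 27 + √58 (Y = √(24 + 34) - 1*(-27) = √58 + 27 = 27 + √58 ≈ 34.616)
-Y = -(27 + √58) = -27 - √58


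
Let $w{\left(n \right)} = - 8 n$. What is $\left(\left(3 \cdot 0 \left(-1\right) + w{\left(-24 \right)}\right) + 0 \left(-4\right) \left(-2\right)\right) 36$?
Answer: $6912$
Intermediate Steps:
$\left(\left(3 \cdot 0 \left(-1\right) + w{\left(-24 \right)}\right) + 0 \left(-4\right) \left(-2\right)\right) 36 = \left(\left(3 \cdot 0 \left(-1\right) - -192\right) + 0 \left(-4\right) \left(-2\right)\right) 36 = \left(\left(0 \left(-1\right) + 192\right) + 0 \left(-2\right)\right) 36 = \left(\left(0 + 192\right) + 0\right) 36 = \left(192 + 0\right) 36 = 192 \cdot 36 = 6912$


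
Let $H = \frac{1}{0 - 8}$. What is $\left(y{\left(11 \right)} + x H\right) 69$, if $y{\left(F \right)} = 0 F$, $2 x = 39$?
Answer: $- \frac{2691}{16} \approx -168.19$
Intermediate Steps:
$x = \frac{39}{2}$ ($x = \frac{1}{2} \cdot 39 = \frac{39}{2} \approx 19.5$)
$H = - \frac{1}{8}$ ($H = \frac{1}{-8} = - \frac{1}{8} \approx -0.125$)
$y{\left(F \right)} = 0$
$\left(y{\left(11 \right)} + x H\right) 69 = \left(0 + \frac{39}{2} \left(- \frac{1}{8}\right)\right) 69 = \left(0 - \frac{39}{16}\right) 69 = \left(- \frac{39}{16}\right) 69 = - \frac{2691}{16}$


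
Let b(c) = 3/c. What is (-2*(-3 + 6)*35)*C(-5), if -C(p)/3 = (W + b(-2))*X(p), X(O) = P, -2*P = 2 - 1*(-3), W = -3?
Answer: 14175/2 ≈ 7087.5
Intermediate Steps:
P = -5/2 (P = -(2 - 1*(-3))/2 = -(2 + 3)/2 = -½*5 = -5/2 ≈ -2.5000)
X(O) = -5/2
C(p) = -135/4 (C(p) = -3*(-3 + 3/(-2))*(-5)/2 = -3*(-3 + 3*(-½))*(-5)/2 = -3*(-3 - 3/2)*(-5)/2 = -(-27)*(-5)/(2*2) = -3*45/4 = -135/4)
(-2*(-3 + 6)*35)*C(-5) = (-2*(-3 + 6)*35)*(-135/4) = (-2*3*35)*(-135/4) = -6*35*(-135/4) = -210*(-135/4) = 14175/2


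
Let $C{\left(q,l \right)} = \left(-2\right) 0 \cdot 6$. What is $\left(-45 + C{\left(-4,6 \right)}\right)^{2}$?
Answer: $2025$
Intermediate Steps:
$C{\left(q,l \right)} = 0$ ($C{\left(q,l \right)} = 0 \cdot 6 = 0$)
$\left(-45 + C{\left(-4,6 \right)}\right)^{2} = \left(-45 + 0\right)^{2} = \left(-45\right)^{2} = 2025$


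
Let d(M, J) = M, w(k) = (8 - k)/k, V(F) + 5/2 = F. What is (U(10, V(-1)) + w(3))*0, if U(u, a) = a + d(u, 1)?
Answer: 0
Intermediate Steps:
V(F) = -5/2 + F
w(k) = (8 - k)/k
U(u, a) = a + u
(U(10, V(-1)) + w(3))*0 = (((-5/2 - 1) + 10) + (8 - 1*3)/3)*0 = ((-7/2 + 10) + (8 - 3)/3)*0 = (13/2 + (1/3)*5)*0 = (13/2 + 5/3)*0 = (49/6)*0 = 0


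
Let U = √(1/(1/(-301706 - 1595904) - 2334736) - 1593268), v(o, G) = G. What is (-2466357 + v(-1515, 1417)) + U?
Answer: -2464940 + I*√31273631466051384929911856339838/4430418380961 ≈ -2.4649e+6 + 1262.2*I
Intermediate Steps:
U = I*√31273631466051384929911856339838/4430418380961 (U = √(1/(1/(-1897610) - 2334736) - 1593268) = √(1/(-1/1897610 - 2334736) - 1593268) = √(1/(-4430418380961/1897610) - 1593268) = √(-1897610/4430418380961 - 1593268) = √(-7058843832998868158/4430418380961) = I*√31273631466051384929911856339838/4430418380961 ≈ 1262.2*I)
(-2466357 + v(-1515, 1417)) + U = (-2466357 + 1417) + I*√31273631466051384929911856339838/4430418380961 = -2464940 + I*√31273631466051384929911856339838/4430418380961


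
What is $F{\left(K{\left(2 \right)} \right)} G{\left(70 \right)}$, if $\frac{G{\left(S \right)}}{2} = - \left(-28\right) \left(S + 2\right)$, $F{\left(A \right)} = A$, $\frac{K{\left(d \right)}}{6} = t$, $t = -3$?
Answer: $-72576$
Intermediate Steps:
$K{\left(d \right)} = -18$ ($K{\left(d \right)} = 6 \left(-3\right) = -18$)
$G{\left(S \right)} = 112 + 56 S$ ($G{\left(S \right)} = 2 \left(- \left(-28\right) \left(S + 2\right)\right) = 2 \left(- \left(-28\right) \left(2 + S\right)\right) = 2 \left(- (-56 - 28 S)\right) = 2 \left(56 + 28 S\right) = 112 + 56 S$)
$F{\left(K{\left(2 \right)} \right)} G{\left(70 \right)} = - 18 \left(112 + 56 \cdot 70\right) = - 18 \left(112 + 3920\right) = \left(-18\right) 4032 = -72576$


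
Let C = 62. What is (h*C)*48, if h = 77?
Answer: 229152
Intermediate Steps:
(h*C)*48 = (77*62)*48 = 4774*48 = 229152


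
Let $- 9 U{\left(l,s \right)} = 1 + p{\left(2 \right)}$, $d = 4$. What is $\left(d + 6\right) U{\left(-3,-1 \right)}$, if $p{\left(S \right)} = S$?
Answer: $- \frac{10}{3} \approx -3.3333$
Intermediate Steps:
$U{\left(l,s \right)} = - \frac{1}{3}$ ($U{\left(l,s \right)} = - \frac{1 + 2}{9} = \left(- \frac{1}{9}\right) 3 = - \frac{1}{3}$)
$\left(d + 6\right) U{\left(-3,-1 \right)} = \left(4 + 6\right) \left(- \frac{1}{3}\right) = 10 \left(- \frac{1}{3}\right) = - \frac{10}{3}$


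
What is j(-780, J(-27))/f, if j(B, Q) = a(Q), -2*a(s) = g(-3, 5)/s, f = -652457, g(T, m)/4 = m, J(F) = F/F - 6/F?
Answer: 90/7177027 ≈ 1.2540e-5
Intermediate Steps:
J(F) = 1 - 6/F
g(T, m) = 4*m
a(s) = -10/s (a(s) = -4*5/(2*s) = -10/s)
j(B, Q) = -10/Q
j(-780, J(-27))/f = -10*(-27/(-6 - 27))/(-652457) = -10/((-1/27*(-33)))*(-1/652457) = -10/11/9*(-1/652457) = -10*9/11*(-1/652457) = -90/11*(-1/652457) = 90/7177027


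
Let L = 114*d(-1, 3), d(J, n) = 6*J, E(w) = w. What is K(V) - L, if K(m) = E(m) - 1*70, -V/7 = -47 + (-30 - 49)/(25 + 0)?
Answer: 24128/25 ≈ 965.12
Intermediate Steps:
V = 8778/25 (V = -7*(-47 + (-30 - 49)/(25 + 0)) = -7*(-47 - 79/25) = -7*(-1254/25) = 8778/25 ≈ 351.12)
K(m) = -70 + m (K(m) = m - 1*70 = m - 70 = -70 + m)
L = -684 (L = 114*(6*(-1)) = 114*(-6) = -684)
K(V) - L = (-70 + 8778/25) - 1*(-684) = 7028/25 + 684 = 24128/25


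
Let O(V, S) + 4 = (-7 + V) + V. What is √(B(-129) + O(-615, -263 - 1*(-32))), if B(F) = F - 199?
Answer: I*√1569 ≈ 39.611*I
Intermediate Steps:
O(V, S) = -11 + 2*V (O(V, S) = -4 + ((-7 + V) + V) = -4 + (-7 + 2*V) = -11 + 2*V)
B(F) = -199 + F
√(B(-129) + O(-615, -263 - 1*(-32))) = √((-199 - 129) + (-11 + 2*(-615))) = √(-328 + (-11 - 1230)) = √(-328 - 1241) = √(-1569) = I*√1569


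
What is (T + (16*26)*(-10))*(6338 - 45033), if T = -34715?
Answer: 1504268125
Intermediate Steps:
(T + (16*26)*(-10))*(6338 - 45033) = (-34715 + (16*26)*(-10))*(6338 - 45033) = (-34715 + 416*(-10))*(-38695) = (-34715 - 4160)*(-38695) = -38875*(-38695) = 1504268125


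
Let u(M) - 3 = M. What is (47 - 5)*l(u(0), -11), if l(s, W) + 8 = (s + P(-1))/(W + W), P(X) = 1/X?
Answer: -3738/11 ≈ -339.82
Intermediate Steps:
u(M) = 3 + M
l(s, W) = -8 + (-1 + s)/(2*W) (l(s, W) = -8 + (s + 1/(-1))/(W + W) = -8 + (s - 1)/((2*W)) = -8 + (-1 + s)*(1/(2*W)) = -8 + (-1 + s)/(2*W))
(47 - 5)*l(u(0), -11) = (47 - 5)*((1/2)*(-1 + (3 + 0) - 16*(-11))/(-11)) = 42*((1/2)*(-1/11)*(-1 + 3 + 176)) = 42*((1/2)*(-1/11)*178) = 42*(-89/11) = -3738/11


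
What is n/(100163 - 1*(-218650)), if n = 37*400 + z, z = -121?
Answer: 4893/106271 ≈ 0.046043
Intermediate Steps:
n = 14679 (n = 37*400 - 121 = 14800 - 121 = 14679)
n/(100163 - 1*(-218650)) = 14679/(100163 - 1*(-218650)) = 14679/(100163 + 218650) = 14679/318813 = 14679*(1/318813) = 4893/106271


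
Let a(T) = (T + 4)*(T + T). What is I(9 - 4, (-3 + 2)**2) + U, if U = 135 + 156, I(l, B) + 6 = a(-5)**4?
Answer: 10285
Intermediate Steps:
a(T) = 2*T*(4 + T) (a(T) = (4 + T)*(2*T) = 2*T*(4 + T))
I(l, B) = 9994 (I(l, B) = -6 + (2*(-5)*(4 - 5))**4 = -6 + (2*(-5)*(-1))**4 = -6 + 10**4 = -6 + 10000 = 9994)
U = 291
I(9 - 4, (-3 + 2)**2) + U = 9994 + 291 = 10285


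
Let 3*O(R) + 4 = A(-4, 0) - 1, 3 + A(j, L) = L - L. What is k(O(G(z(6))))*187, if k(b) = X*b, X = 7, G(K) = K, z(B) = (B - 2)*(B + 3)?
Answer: -10472/3 ≈ -3490.7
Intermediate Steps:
A(j, L) = -3 (A(j, L) = -3 + (L - L) = -3 + 0 = -3)
z(B) = (-2 + B)*(3 + B)
O(R) = -8/3 (O(R) = -4/3 + (-3 - 1)/3 = -4/3 + (⅓)*(-4) = -4/3 - 4/3 = -8/3)
k(b) = 7*b
k(O(G(z(6))))*187 = (7*(-8/3))*187 = -56/3*187 = -10472/3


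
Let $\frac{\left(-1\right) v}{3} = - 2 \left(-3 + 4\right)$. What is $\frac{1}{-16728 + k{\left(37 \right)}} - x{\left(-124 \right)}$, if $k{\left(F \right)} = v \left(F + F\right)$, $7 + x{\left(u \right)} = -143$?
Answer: $\frac{2442599}{16284} \approx 150.0$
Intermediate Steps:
$v = 6$ ($v = - 3 \left(- 2 \left(-3 + 4\right)\right) = - 3 \left(\left(-2\right) 1\right) = \left(-3\right) \left(-2\right) = 6$)
$x{\left(u \right)} = -150$ ($x{\left(u \right)} = -7 - 143 = -150$)
$k{\left(F \right)} = 12 F$ ($k{\left(F \right)} = 6 \left(F + F\right) = 6 \cdot 2 F = 12 F$)
$\frac{1}{-16728 + k{\left(37 \right)}} - x{\left(-124 \right)} = \frac{1}{-16728 + 12 \cdot 37} - -150 = \frac{1}{-16728 + 444} + 150 = \frac{1}{-16284} + 150 = - \frac{1}{16284} + 150 = \frac{2442599}{16284}$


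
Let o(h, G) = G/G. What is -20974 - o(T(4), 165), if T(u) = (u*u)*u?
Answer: -20975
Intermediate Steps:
T(u) = u³ (T(u) = u²*u = u³)
o(h, G) = 1
-20974 - o(T(4), 165) = -20974 - 1*1 = -20974 - 1 = -20975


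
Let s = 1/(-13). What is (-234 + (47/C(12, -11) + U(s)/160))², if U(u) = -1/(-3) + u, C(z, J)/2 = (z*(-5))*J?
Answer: 64474524337609/1177862400 ≈ 54739.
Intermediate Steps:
C(z, J) = -10*J*z (C(z, J) = 2*((z*(-5))*J) = 2*((-5*z)*J) = 2*(-5*J*z) = -10*J*z)
s = -1/13 (s = 1*(-1/13) = -1/13 ≈ -0.076923)
U(u) = ⅓ + u (U(u) = -1*(-⅓) + u = ⅓ + u)
(-234 + (47/C(12, -11) + U(s)/160))² = (-234 + (47/((-10*(-11)*12)) + (⅓ - 1/13)/160))² = (-234 + (47/1320 + (10/39)*(1/160)))² = (-234 + (47*(1/1320) + 1/624))² = (-234 + (47/1320 + 1/624))² = (-234 + 1277/34320)² = (-8029603/34320)² = 64474524337609/1177862400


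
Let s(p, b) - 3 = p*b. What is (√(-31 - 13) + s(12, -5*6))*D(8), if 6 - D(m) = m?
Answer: 714 - 4*I*√11 ≈ 714.0 - 13.266*I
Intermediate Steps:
s(p, b) = 3 + b*p (s(p, b) = 3 + p*b = 3 + b*p)
D(m) = 6 - m
(√(-31 - 13) + s(12, -5*6))*D(8) = (√(-31 - 13) + (3 - 5*6*12))*(6 - 1*8) = (√(-44) + (3 - 30*12))*(6 - 8) = (2*I*√11 + (3 - 360))*(-2) = (2*I*√11 - 357)*(-2) = (-357 + 2*I*√11)*(-2) = 714 - 4*I*√11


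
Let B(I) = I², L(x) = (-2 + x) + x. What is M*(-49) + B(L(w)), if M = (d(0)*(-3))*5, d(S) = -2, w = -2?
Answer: -1434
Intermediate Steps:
L(x) = -2 + 2*x
M = 30 (M = -2*(-3)*5 = 6*5 = 30)
M*(-49) + B(L(w)) = 30*(-49) + (-2 + 2*(-2))² = -1470 + (-2 - 4)² = -1470 + (-6)² = -1470 + 36 = -1434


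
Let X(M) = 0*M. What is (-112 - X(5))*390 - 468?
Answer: -44148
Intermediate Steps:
X(M) = 0
(-112 - X(5))*390 - 468 = (-112 - 1*0)*390 - 468 = (-112 + 0)*390 - 468 = -112*390 - 468 = -43680 - 468 = -44148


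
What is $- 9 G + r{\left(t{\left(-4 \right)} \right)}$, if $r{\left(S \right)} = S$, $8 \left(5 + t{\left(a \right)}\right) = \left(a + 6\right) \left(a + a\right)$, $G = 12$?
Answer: $-115$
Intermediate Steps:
$t{\left(a \right)} = -5 + \frac{a \left(6 + a\right)}{4}$ ($t{\left(a \right)} = -5 + \frac{\left(a + 6\right) \left(a + a\right)}{8} = -5 + \frac{\left(6 + a\right) 2 a}{8} = -5 + \frac{2 a \left(6 + a\right)}{8} = -5 + \frac{a \left(6 + a\right)}{4}$)
$- 9 G + r{\left(t{\left(-4 \right)} \right)} = \left(-9\right) 12 + \left(-5 + \frac{\left(-4\right)^{2}}{4} + \frac{3}{2} \left(-4\right)\right) = -108 - 7 = -115$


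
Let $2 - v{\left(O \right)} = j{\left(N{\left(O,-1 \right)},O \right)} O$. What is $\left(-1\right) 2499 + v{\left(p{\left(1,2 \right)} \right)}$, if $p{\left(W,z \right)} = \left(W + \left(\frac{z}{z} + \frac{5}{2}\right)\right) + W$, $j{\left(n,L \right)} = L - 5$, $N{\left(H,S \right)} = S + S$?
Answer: $- \frac{9999}{4} \approx -2499.8$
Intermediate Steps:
$N{\left(H,S \right)} = 2 S$
$j{\left(n,L \right)} = -5 + L$ ($j{\left(n,L \right)} = L - 5 = -5 + L$)
$p{\left(W,z \right)} = \frac{7}{2} + 2 W$ ($p{\left(W,z \right)} = \left(W + \left(1 + 5 \cdot \frac{1}{2}\right)\right) + W = \left(W + \left(1 + \frac{5}{2}\right)\right) + W = \left(W + \frac{7}{2}\right) + W = \left(\frac{7}{2} + W\right) + W = \frac{7}{2} + 2 W$)
$v{\left(O \right)} = 2 - O \left(-5 + O\right)$ ($v{\left(O \right)} = 2 - \left(-5 + O\right) O = 2 - O \left(-5 + O\right)$)
$\left(-1\right) 2499 + v{\left(p{\left(1,2 \right)} \right)} = \left(-1\right) 2499 + \left(2 - \left(\frac{7}{2} + 2 \cdot 1\right) \left(-5 + \left(\frac{7}{2} + 2 \cdot 1\right)\right)\right) = -2499 + \left(2 - \left(\frac{7}{2} + 2\right) \left(-5 + \left(\frac{7}{2} + 2\right)\right)\right) = -2499 + \left(2 - \frac{11 \left(-5 + \frac{11}{2}\right)}{2}\right) = -2499 + \left(2 - \frac{11}{2} \cdot \frac{1}{2}\right) = -2499 + \left(2 - \frac{11}{4}\right) = -2499 - \frac{3}{4} = - \frac{9999}{4}$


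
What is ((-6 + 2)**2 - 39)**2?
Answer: 529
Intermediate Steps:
((-6 + 2)**2 - 39)**2 = ((-4)**2 - 39)**2 = (16 - 39)**2 = (-23)**2 = 529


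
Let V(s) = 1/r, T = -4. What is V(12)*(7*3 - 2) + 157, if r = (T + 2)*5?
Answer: 1551/10 ≈ 155.10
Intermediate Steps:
r = -10 (r = (-4 + 2)*5 = -2*5 = -10)
V(s) = -1/10 (V(s) = 1/(-10) = -1/10)
V(12)*(7*3 - 2) + 157 = -(7*3 - 2)/10 + 157 = -(21 - 2)/10 + 157 = -1/10*19 + 157 = -19/10 + 157 = 1551/10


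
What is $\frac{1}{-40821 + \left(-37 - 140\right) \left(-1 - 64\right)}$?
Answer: $- \frac{1}{29316} \approx -3.4111 \cdot 10^{-5}$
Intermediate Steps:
$\frac{1}{-40821 + \left(-37 - 140\right) \left(-1 - 64\right)} = \frac{1}{-40821 - -11505} = \frac{1}{-40821 + 11505} = \frac{1}{-29316} = - \frac{1}{29316}$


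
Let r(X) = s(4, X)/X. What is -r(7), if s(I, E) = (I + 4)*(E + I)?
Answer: -88/7 ≈ -12.571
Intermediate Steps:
s(I, E) = (4 + I)*(E + I)
r(X) = (32 + 8*X)/X (r(X) = (4² + 4*X + 4*4 + X*4)/X = (16 + 4*X + 16 + 4*X)/X = (32 + 8*X)/X)
-r(7) = -(8 + 32/7) = -1*88/7 = -88/7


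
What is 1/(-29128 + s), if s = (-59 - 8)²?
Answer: -1/24639 ≈ -4.0586e-5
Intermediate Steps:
s = 4489 (s = (-67)² = 4489)
1/(-29128 + s) = 1/(-29128 + 4489) = 1/(-24639) = -1/24639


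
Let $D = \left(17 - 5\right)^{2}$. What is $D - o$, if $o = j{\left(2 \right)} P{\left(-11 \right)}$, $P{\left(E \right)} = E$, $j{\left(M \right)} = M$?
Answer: $166$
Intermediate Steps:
$o = -22$ ($o = 2 \left(-11\right) = -22$)
$D = 144$ ($D = 12^{2} = 144$)
$D - o = 144 - -22 = 144 + 22 = 166$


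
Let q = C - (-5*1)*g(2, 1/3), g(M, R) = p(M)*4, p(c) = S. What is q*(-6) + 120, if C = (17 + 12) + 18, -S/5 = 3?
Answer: 1638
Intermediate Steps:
S = -15 (S = -5*3 = -15)
p(c) = -15
g(M, R) = -60 (g(M, R) = -15*4 = -60)
C = 47 (C = 29 + 18 = 47)
q = -253 (q = 47 - (-5*1)*(-60) = 47 - (-5)*(-60) = 47 - 1*300 = 47 - 300 = -253)
q*(-6) + 120 = -253*(-6) + 120 = 1518 + 120 = 1638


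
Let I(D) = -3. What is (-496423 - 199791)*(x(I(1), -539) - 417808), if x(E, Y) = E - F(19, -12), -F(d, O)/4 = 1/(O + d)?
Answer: 2036198288022/7 ≈ 2.9089e+11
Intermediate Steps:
F(d, O) = -4/(O + d)
x(E, Y) = 4/7 + E (x(E, Y) = E - (-4)/(-12 + 19) = E - (-4)/7 = E - 1*(-4/7) = E + 4/7 = 4/7 + E)
(-496423 - 199791)*(x(I(1), -539) - 417808) = (-496423 - 199791)*((4/7 - 3) - 417808) = -696214*(-17/7 - 417808) = -696214*(-2924673/7) = 2036198288022/7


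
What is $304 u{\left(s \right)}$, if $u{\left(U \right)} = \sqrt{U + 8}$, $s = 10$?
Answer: $912 \sqrt{2} \approx 1289.8$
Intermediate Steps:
$u{\left(U \right)} = \sqrt{8 + U}$
$304 u{\left(s \right)} = 304 \sqrt{8 + 10} = 304 \sqrt{18} = 304 \cdot 3 \sqrt{2} = 912 \sqrt{2}$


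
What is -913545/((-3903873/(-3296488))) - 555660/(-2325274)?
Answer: -166727084076822330/216132723481 ≈ -7.7141e+5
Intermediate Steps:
-913545/((-3903873/(-3296488))) - 555660/(-2325274) = -913545/((-3903873*(-1/3296488))) - 555660*(-1/2325274) = -913545/3903873/3296488 + 39690/166091 = -913545*3296488/3903873 + 39690/166091 = -1003830043320/1301291 + 39690/166091 = -166727084076822330/216132723481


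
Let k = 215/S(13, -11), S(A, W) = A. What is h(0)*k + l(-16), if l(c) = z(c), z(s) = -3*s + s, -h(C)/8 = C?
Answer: 32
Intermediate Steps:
h(C) = -8*C
z(s) = -2*s
l(c) = -2*c
k = 215/13 ≈ 16.538
h(0)*k + l(-16) = -8*0*(215/13) - 2*(-16) = 0*(215/13) + 32 = 0 + 32 = 32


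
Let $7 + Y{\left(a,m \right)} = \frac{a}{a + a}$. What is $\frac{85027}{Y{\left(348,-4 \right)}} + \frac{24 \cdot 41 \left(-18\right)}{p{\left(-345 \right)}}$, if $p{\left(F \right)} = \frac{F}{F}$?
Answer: $- \frac{400310}{13} \approx -30793.0$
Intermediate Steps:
$Y{\left(a,m \right)} = - \frac{13}{2}$ ($Y{\left(a,m \right)} = -7 + \frac{a}{a + a} = -7 + \frac{a}{2 a} = -7 + \frac{1}{2 a} a = -7 + \frac{1}{2} = - \frac{13}{2}$)
$p{\left(F \right)} = 1$
$\frac{85027}{Y{\left(348,-4 \right)}} + \frac{24 \cdot 41 \left(-18\right)}{p{\left(-345 \right)}} = \frac{85027}{- \frac{13}{2}} + \frac{24 \cdot 41 \left(-18\right)}{1} = 85027 \left(- \frac{2}{13}\right) + 984 \left(-18\right) 1 = - \frac{170054}{13} - 17712 = - \frac{400310}{13}$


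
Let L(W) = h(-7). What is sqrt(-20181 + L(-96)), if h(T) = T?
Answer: 14*I*sqrt(103) ≈ 142.08*I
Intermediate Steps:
L(W) = -7
sqrt(-20181 + L(-96)) = sqrt(-20181 - 7) = sqrt(-20188) = 14*I*sqrt(103)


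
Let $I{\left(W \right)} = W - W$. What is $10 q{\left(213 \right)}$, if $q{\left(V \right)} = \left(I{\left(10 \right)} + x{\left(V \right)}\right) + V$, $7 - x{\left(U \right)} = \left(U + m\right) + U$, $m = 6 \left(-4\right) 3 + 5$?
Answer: $-1390$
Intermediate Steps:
$m = -67$ ($m = \left(-24\right) 3 + 5 = -72 + 5 = -67$)
$I{\left(W \right)} = 0$
$x{\left(U \right)} = 74 - 2 U$ ($x{\left(U \right)} = 7 - \left(\left(U - 67\right) + U\right) = 7 - \left(\left(-67 + U\right) + U\right) = 7 - \left(-67 + 2 U\right) = 74 - 2 U$)
$q{\left(V \right)} = 74 - V$ ($q{\left(V \right)} = \left(0 - \left(-74 + 2 V\right)\right) + V = \left(74 - 2 V\right) + V = 74 - V$)
$10 q{\left(213 \right)} = 10 \left(74 - 213\right) = 10 \left(-139\right) = -1390$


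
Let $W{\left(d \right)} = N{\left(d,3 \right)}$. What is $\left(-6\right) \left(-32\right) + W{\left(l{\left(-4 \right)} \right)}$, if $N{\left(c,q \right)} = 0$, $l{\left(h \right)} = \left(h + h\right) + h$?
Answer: $192$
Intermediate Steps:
$l{\left(h \right)} = 3 h$ ($l{\left(h \right)} = 2 h + h = 3 h$)
$W{\left(d \right)} = 0$
$\left(-6\right) \left(-32\right) + W{\left(l{\left(-4 \right)} \right)} = \left(-6\right) \left(-32\right) + 0 = 192 + 0 = 192$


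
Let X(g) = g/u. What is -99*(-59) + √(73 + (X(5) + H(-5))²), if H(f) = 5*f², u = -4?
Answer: 5841 + √246193/4 ≈ 5965.0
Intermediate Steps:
X(g) = -g/4 (X(g) = g/(-4) = g*(-¼) = -g/4)
-99*(-59) + √(73 + (X(5) + H(-5))²) = -99*(-59) + √(73 + (-¼*5 + 5*(-5)²)²) = 5841 + √(73 + (-5/4 + 5*25)²) = 5841 + √(73 + (-5/4 + 125)²) = 5841 + √(73 + (495/4)²) = 5841 + √(73 + 245025/16) = 5841 + √(246193/16) = 5841 + √246193/4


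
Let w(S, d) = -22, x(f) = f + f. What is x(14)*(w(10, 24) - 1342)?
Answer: -38192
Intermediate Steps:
x(f) = 2*f
x(14)*(w(10, 24) - 1342) = (2*14)*(-22 - 1342) = 28*(-1364) = -38192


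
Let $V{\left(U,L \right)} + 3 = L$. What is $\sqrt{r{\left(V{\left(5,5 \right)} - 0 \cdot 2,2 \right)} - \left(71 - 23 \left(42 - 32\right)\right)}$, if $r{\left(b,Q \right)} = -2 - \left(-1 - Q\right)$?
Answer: $4 \sqrt{10} \approx 12.649$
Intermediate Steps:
$V{\left(U,L \right)} = -3 + L$
$r{\left(b,Q \right)} = -1 + Q$ ($r{\left(b,Q \right)} = -2 + \left(1 + Q\right) = -1 + Q$)
$\sqrt{r{\left(V{\left(5,5 \right)} - 0 \cdot 2,2 \right)} - \left(71 - 23 \left(42 - 32\right)\right)} = \sqrt{\left(-1 + 2\right) - \left(71 - 23 \left(42 - 32\right)\right)} = \sqrt{1 - \left(71 - 23 \left(42 - 32\right)\right)} = \sqrt{1 + \left(-71 + 23 \cdot 10\right)} = \sqrt{1 + \left(-71 + 230\right)} = \sqrt{1 + 159} = \sqrt{160} = 4 \sqrt{10}$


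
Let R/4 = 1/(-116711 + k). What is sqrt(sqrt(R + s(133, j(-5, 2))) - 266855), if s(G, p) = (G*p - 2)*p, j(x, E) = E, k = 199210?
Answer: sqrt(-1816237812941855 + 164998*sqrt(898403302631))/82499 ≈ 516.56*I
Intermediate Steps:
s(G, p) = p*(-2 + G*p) (s(G, p) = (-2 + G*p)*p = p*(-2 + G*p))
R = 4/82499 (R = 4/(-116711 + 199210) = 4/82499 ≈ 4.8485e-5)
sqrt(sqrt(R + s(133, j(-5, 2))) - 266855) = sqrt(sqrt(4/82499 + 2*(-2 + 133*2)) - 266855) = sqrt(sqrt(4/82499 + 2*(-2 + 266)) - 266855) = sqrt(sqrt(4/82499 + 2*264) - 266855) = sqrt(sqrt(4/82499 + 528) - 266855) = sqrt(sqrt(43559476/82499) - 266855) = sqrt(2*sqrt(898403302631)/82499 - 266855) = sqrt(-266855 + 2*sqrt(898403302631)/82499)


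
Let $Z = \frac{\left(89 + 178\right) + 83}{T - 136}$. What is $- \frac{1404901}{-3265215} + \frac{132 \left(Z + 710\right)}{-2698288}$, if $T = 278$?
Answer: $\frac{61836548567837}{156386205521580} \approx 0.39541$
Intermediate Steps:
$Z = \frac{175}{71}$ ($Z = \frac{\left(89 + 178\right) + 83}{278 - 136} = \frac{267 + 83}{142} = 350 \cdot \frac{1}{142} = \frac{175}{71} \approx 2.4648$)
$- \frac{1404901}{-3265215} + \frac{132 \left(Z + 710\right)}{-2698288} = - \frac{1404901}{-3265215} + \frac{132 \left(\frac{175}{71} + 710\right)}{-2698288} = \left(-1404901\right) \left(- \frac{1}{3265215}\right) + 132 \cdot \frac{50585}{71} \left(- \frac{1}{2698288}\right) = \frac{1404901}{3265215} + \frac{6677220}{71} \left(- \frac{1}{2698288}\right) = \frac{1404901}{3265215} - \frac{1669305}{47894612} = \frac{61836548567837}{156386205521580}$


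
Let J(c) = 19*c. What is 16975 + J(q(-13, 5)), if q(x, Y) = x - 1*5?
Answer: 16633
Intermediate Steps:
q(x, Y) = -5 + x (q(x, Y) = x - 5 = -5 + x)
16975 + J(q(-13, 5)) = 16975 + 19*(-5 - 13) = 16975 + 19*(-18) = 16975 - 342 = 16633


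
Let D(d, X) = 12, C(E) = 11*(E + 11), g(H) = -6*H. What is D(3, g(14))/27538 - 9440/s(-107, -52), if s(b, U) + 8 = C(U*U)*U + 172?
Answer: 8706016/1336295219 ≈ 0.0065150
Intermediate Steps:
C(E) = 121 + 11*E (C(E) = 11*(11 + E) = 121 + 11*E)
s(b, U) = 164 + U*(121 + 11*U**2) (s(b, U) = -8 + ((121 + 11*(U*U))*U + 172) = -8 + ((121 + 11*U**2)*U + 172) = -8 + (U*(121 + 11*U**2) + 172) = -8 + (172 + U*(121 + 11*U**2)) = 164 + U*(121 + 11*U**2))
D(3, g(14))/27538 - 9440/s(-107, -52) = 12/27538 - 9440/(164 + 11*(-52)*(11 + (-52)**2)) = 12*(1/27538) - 9440/(164 + 11*(-52)*(11 + 2704)) = 6/13769 - 9440/(164 + 11*(-52)*2715) = 6/13769 - 9440/(164 - 1552980) = 6/13769 - 9440/(-1552816) = 6/13769 - 9440*(-1/1552816) = 6/13769 + 590/97051 = 8706016/1336295219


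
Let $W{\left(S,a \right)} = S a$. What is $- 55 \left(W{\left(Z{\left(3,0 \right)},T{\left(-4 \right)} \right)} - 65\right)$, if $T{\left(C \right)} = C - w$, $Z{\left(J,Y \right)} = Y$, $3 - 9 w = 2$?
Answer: $3575$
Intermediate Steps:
$w = \frac{1}{9}$ ($w = \frac{1}{3} - \frac{2}{9} = \frac{1}{9} \approx 0.11111$)
$T{\left(C \right)} = - \frac{1}{9} + C$ ($T{\left(C \right)} = C - \frac{1}{9} = - \frac{1}{9} + C$)
$- 55 \left(W{\left(Z{\left(3,0 \right)},T{\left(-4 \right)} \right)} - 65\right) = - 55 \left(0 \left(- \frac{1}{9} - 4\right) - 65\right) = - 55 \left(0 \left(- \frac{37}{9}\right) - 65\right) = - 55 \left(0 - 65\right) = \left(-55\right) \left(-65\right) = 3575$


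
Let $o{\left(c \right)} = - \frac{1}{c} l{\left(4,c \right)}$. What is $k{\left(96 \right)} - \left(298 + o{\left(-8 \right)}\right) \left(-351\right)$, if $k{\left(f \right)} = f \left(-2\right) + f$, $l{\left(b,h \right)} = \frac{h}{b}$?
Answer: $\frac{417657}{4} \approx 1.0441 \cdot 10^{5}$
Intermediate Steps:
$k{\left(f \right)} = - f$ ($k{\left(f \right)} = - 2 f + f = - f$)
$o{\left(c \right)} = - \frac{1}{4}$ ($o{\left(c \right)} = - \frac{1}{c} \frac{c}{4} = - \frac{1}{4}$)
$k{\left(96 \right)} - \left(298 + o{\left(-8 \right)}\right) \left(-351\right) = \left(-1\right) 96 - \left(298 - \frac{1}{4}\right) \left(-351\right) = -96 - \frac{1191}{4} \left(-351\right) = -96 - - \frac{418041}{4} = -96 + \frac{418041}{4} = \frac{417657}{4}$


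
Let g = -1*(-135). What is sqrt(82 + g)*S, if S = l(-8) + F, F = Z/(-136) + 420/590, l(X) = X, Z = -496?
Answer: -3652*sqrt(217)/1003 ≈ -53.636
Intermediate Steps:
g = 135
F = 4372/1003 (F = -496/(-136) + 420/590 = -496*(-1/136) + 420*(1/590) = 62/17 + 42/59 = 4372/1003 ≈ 4.3589)
S = -3652/1003 (S = -8 + 4372/1003 = -3652/1003 ≈ -3.6411)
sqrt(82 + g)*S = sqrt(82 + 135)*(-3652/1003) = sqrt(217)*(-3652/1003) = -3652*sqrt(217)/1003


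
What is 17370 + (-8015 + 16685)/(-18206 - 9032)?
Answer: 236557695/13619 ≈ 17370.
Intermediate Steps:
17370 + (-8015 + 16685)/(-18206 - 9032) = 17370 + 8670/(-27238) = 17370 + 8670*(-1/27238) = 17370 - 4335/13619 = 236557695/13619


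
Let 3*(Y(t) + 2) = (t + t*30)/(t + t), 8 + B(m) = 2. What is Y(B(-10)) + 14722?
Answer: 88351/6 ≈ 14725.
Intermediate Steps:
B(m) = -6 (B(m) = -8 + 2 = -6)
Y(t) = 19/6 (Y(t) = -2 + ((t + t*30)/(t + t))/3 = -2 + ((t + 30*t)/((2*t)))/3 = -2 + ((31*t)*(1/(2*t)))/3 = -2 + (1/3)*(31/2) = -2 + 31/6 = 19/6)
Y(B(-10)) + 14722 = 19/6 + 14722 = 88351/6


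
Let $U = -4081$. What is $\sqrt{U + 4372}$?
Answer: $\sqrt{291} \approx 17.059$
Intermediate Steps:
$\sqrt{U + 4372} = \sqrt{-4081 + 4372} = \sqrt{291}$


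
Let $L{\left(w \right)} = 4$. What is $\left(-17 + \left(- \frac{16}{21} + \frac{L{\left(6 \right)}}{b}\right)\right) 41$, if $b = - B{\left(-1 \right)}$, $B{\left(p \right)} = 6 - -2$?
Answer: $- \frac{31447}{42} \approx -748.74$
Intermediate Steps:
$B{\left(p \right)} = 8$ ($B{\left(p \right)} = 6 + 2 = 8$)
$b = -8$ ($b = \left(-1\right) 8 = -8$)
$\left(-17 + \left(- \frac{16}{21} + \frac{L{\left(6 \right)}}{b}\right)\right) 41 = \left(-17 + \left(- \frac{16}{21} + \frac{4}{-8}\right)\right) 41 = \left(-17 + \left(\left(-16\right) \frac{1}{21} + 4 \left(- \frac{1}{8}\right)\right)\right) 41 = \left(-17 - \frac{53}{42}\right) 41 = \left(- \frac{767}{42}\right) 41 = - \frac{31447}{42}$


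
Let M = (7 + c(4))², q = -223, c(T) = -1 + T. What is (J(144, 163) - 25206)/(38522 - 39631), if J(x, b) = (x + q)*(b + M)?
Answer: 45983/1109 ≈ 41.464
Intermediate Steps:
M = 100 (M = (7 + (-1 + 4))² = (7 + 3)² = 10² = 100)
J(x, b) = (-223 + x)*(100 + b) (J(x, b) = (x - 223)*(b + 100) = (-223 + x)*(100 + b))
(J(144, 163) - 25206)/(38522 - 39631) = ((-22300 - 223*163 + 100*144 + 163*144) - 25206)/(38522 - 39631) = ((-22300 - 36349 + 14400 + 23472) - 25206)/(-1109) = (-20777 - 25206)*(-1/1109) = -45983*(-1/1109) = 45983/1109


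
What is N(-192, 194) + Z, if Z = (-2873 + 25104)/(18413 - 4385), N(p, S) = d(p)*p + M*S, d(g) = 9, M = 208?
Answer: 541839703/14028 ≈ 38626.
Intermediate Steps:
N(p, S) = 9*p + 208*S
Z = 22231/14028 ≈ 1.5848
N(-192, 194) + Z = (9*(-192) + 208*194) + 22231/14028 = (-1728 + 40352) + 22231/14028 = 38624 + 22231/14028 = 541839703/14028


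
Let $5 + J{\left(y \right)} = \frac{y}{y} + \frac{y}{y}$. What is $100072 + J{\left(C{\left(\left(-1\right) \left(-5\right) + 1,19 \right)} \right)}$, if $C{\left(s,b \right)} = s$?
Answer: $100069$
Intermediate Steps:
$J{\left(y \right)} = -3$ ($J{\left(y \right)} = -5 + \left(\frac{y}{y} + \frac{y}{y}\right) = -5 + \left(1 + 1\right) = -5 + 2 = -3$)
$100072 + J{\left(C{\left(\left(-1\right) \left(-5\right) + 1,19 \right)} \right)} = 100072 - 3 = 100069$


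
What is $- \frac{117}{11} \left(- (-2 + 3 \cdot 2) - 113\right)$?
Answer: $\frac{13689}{11} \approx 1244.5$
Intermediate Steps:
$- \frac{117}{11} \left(- (-2 + 3 \cdot 2) - 113\right) = - \frac{117}{11} \left(- (-2 + 6) - 113\right) = \left(-1\right) \frac{117}{11} \left(\left(-1\right) 4 - 113\right) = - \frac{117 \left(-4 - 113\right)}{11} = \left(- \frac{117}{11}\right) \left(-117\right) = \frac{13689}{11}$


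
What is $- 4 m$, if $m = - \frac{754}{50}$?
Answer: $\frac{1508}{25} \approx 60.32$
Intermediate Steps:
$m = - \frac{377}{25}$ ($m = \left(-754\right) \frac{1}{50} = - \frac{377}{25} \approx -15.08$)
$- 4 m = \left(-4\right) \left(- \frac{377}{25}\right) = \frac{1508}{25}$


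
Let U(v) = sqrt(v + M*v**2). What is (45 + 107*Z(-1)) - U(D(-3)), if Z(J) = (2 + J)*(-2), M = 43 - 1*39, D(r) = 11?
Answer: -169 - 3*sqrt(55) ≈ -191.25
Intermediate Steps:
M = 4 (M = 43 - 39 = 4)
Z(J) = -4 - 2*J
U(v) = sqrt(v + 4*v**2)
(45 + 107*Z(-1)) - U(D(-3)) = (45 + 107*(-4 - 2*(-1))) - sqrt(11*(1 + 4*11)) = (45 + 107*(-4 + 2)) - sqrt(11*(1 + 44)) = (45 + 107*(-2)) - sqrt(11*45) = (45 - 214) - sqrt(495) = -169 - 3*sqrt(55)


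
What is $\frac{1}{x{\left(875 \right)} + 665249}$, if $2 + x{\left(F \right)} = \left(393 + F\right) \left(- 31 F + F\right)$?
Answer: $- \frac{1}{32619753} \approx -3.0656 \cdot 10^{-8}$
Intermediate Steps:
$x{\left(F \right)} = -2 - 30 F \left(393 + F\right)$ ($x{\left(F \right)} = -2 + \left(393 + F\right) \left(- 31 F + F\right) = -2 + \left(393 + F\right) \left(- 30 F\right) = -2 - 30 F \left(393 + F\right)$)
$\frac{1}{x{\left(875 \right)} + 665249} = \frac{1}{\left(-2 - 10316250 - 30 \cdot 875^{2}\right) + 665249} = \frac{1}{\left(-2 - 10316250 - 22968750\right) + 665249} = \frac{1}{-33285002 + 665249} = \frac{1}{-32619753} = - \frac{1}{32619753}$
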